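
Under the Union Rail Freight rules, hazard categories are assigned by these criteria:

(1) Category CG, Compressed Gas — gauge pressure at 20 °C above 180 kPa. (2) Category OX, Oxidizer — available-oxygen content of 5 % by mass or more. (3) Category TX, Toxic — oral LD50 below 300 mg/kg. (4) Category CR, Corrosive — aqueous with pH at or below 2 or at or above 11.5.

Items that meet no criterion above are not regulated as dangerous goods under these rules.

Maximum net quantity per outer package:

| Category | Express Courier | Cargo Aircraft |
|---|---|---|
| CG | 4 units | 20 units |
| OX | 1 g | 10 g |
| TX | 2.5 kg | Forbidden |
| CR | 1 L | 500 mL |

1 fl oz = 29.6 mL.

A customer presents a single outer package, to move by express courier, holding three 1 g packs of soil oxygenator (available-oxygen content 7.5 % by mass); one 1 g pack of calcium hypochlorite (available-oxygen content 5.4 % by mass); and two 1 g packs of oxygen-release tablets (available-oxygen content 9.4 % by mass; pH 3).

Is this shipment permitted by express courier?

No

With available-oxygen content 7.5 % by mass (≥ 5 % by mass), the soil oxygenator falls in Category OX.
Available-oxygen content 5.4 % by mass meets the Category OX criterion (Oxidizer), so the calcium hypochlorite is Category OX.
Available-oxygen content 9.4 % by mass meets the Category OX criterion (Oxidizer), so the oxygen-release tablets are Category OX.
Category OX net quantity: (three 1 g packs = 3 g) + 1 g + (two 1 g packs = 2 g) = 6 g.
That exceeds the Category OX express courier limit of 1 g.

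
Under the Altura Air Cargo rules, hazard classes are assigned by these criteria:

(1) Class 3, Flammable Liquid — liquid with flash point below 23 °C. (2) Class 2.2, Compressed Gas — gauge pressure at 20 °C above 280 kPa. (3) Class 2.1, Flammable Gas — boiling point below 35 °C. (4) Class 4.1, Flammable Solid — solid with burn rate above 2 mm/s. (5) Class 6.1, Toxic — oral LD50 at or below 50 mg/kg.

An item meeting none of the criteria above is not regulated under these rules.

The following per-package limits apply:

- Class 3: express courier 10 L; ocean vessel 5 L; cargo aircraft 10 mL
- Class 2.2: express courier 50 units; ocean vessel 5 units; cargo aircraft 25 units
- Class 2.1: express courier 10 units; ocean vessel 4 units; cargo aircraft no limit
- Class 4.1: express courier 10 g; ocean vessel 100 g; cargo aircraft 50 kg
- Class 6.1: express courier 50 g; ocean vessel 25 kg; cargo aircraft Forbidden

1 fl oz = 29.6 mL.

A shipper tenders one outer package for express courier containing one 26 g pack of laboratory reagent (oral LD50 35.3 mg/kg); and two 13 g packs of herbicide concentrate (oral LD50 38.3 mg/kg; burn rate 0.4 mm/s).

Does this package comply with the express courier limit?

No

Oral LD50 35.3 mg/kg meets the Class 6.1 criterion (Toxic), so the laboratory reagent is Class 6.1.
Oral LD50 38.3 mg/kg meets the Class 6.1 criterion (Toxic), so the herbicide concentrate is Class 6.1.
Total Class 6.1: 26 g + (two 13 g packs = 26 g) = 52 g.
52 g > 50 g (express courier limit, Class 6.1) — over the limit.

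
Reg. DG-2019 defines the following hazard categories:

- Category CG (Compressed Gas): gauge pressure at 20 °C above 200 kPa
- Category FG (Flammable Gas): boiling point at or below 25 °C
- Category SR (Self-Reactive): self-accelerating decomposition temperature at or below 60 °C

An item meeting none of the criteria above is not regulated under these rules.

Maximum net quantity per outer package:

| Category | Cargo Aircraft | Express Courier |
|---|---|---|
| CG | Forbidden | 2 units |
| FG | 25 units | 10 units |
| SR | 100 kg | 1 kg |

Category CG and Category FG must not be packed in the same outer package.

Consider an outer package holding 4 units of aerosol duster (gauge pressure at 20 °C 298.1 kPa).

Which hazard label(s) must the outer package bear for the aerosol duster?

Category CG

The aerosol duster has gauge pressure at 20 °C 298.1 kPa, which is > 200 kPa, so it is Category CG (Compressed Gas).
Only the Category CG label is required.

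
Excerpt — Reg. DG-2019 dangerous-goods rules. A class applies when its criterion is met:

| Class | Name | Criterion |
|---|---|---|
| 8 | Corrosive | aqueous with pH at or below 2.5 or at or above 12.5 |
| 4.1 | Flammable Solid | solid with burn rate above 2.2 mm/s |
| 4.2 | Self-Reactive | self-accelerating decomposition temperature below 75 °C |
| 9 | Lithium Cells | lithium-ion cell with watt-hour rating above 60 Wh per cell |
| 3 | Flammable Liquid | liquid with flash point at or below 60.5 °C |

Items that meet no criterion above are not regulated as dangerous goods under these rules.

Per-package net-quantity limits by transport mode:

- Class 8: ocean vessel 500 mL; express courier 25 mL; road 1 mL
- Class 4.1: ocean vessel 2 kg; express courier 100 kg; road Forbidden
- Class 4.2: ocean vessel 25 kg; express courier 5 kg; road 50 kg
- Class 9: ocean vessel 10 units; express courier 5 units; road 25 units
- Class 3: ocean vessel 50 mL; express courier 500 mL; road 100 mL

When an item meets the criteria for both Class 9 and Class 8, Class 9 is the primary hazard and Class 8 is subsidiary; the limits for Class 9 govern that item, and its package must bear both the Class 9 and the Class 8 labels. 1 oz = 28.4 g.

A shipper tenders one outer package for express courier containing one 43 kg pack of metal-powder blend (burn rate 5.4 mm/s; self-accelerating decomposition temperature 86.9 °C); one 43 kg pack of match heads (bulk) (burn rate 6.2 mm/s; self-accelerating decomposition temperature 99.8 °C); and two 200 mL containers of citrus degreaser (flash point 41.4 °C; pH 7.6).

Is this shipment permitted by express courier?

Yes

Metal-powder blend: burn rate 5.4 mm/s > 2.2 mm/s → Class 4.1 (Flammable Solid).
Burn rate 6.2 mm/s meets the Class 4.1 criterion (Flammable Solid), so the match heads (bulk) are Class 4.1.
The citrus degreaser has flash point 41.4 °C, which is ≤ 60.5 °C, so it is Class 3 (Flammable Liquid).
Total Class 4.1: 43 kg + 43 kg = 86 kg.
86 kg ≤ 100 kg (express courier limit, Class 4.1) — within limit.
Class 3 quantity: two 200 mL containers = 400 mL.
That is within the Class 3 express courier limit of 500 mL.
Every hazard class is within its express courier limit and no segregation rule is violated.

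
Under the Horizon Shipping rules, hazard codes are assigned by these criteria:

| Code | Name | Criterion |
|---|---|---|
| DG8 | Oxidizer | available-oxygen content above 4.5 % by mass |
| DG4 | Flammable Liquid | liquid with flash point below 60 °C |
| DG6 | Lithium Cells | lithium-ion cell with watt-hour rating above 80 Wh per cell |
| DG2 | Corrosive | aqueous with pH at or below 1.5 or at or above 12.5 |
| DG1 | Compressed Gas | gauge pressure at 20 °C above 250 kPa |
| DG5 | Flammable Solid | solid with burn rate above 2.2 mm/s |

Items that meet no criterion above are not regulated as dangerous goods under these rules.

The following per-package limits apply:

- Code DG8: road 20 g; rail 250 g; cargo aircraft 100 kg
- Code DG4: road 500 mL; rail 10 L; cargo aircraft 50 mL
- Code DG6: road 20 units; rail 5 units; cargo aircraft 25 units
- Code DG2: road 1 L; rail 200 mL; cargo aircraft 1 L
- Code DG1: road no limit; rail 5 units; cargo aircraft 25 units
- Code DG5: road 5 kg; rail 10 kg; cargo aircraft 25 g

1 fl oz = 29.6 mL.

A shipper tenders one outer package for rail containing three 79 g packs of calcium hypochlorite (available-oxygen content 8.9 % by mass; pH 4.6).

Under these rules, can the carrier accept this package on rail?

Yes

The calcium hypochlorite has available-oxygen content 8.9 % by mass, which is > 4.5 % by mass, so it is Code DG8 (Oxidizer).
Code DG8 quantity: three 79 g packs = 237 g.
That is within the Code DG8 rail limit of 250 g.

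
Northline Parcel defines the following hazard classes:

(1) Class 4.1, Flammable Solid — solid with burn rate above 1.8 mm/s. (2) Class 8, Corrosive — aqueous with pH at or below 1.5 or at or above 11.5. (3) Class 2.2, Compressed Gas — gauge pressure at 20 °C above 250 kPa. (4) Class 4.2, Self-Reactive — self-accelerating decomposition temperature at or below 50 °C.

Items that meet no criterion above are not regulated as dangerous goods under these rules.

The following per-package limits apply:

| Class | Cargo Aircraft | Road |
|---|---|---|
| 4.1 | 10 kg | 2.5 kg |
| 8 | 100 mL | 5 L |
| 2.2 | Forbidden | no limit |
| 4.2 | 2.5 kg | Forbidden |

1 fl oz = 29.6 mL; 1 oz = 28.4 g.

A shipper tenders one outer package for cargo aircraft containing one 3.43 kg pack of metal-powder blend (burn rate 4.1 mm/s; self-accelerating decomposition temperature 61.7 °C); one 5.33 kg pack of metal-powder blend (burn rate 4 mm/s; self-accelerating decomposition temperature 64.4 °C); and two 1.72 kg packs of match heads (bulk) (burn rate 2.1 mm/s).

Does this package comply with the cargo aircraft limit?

No

With burn rate 4.1 mm/s (> 1.8 mm/s), the metal-powder blend falls in Class 4.1.
Burn rate 4 mm/s meets the Class 4.1 criterion (Flammable Solid), so the metal-powder blend is Class 4.1.
Match heads (bulk): burn rate 2.1 mm/s > 1.8 mm/s → Class 4.1 (Flammable Solid).
Total Class 4.1: 3.43 kg + 5.33 kg + (two 1.72 kg packs = 3.44 kg) = 12.2 kg.
That exceeds the Class 4.1 cargo aircraft limit of 10 kg.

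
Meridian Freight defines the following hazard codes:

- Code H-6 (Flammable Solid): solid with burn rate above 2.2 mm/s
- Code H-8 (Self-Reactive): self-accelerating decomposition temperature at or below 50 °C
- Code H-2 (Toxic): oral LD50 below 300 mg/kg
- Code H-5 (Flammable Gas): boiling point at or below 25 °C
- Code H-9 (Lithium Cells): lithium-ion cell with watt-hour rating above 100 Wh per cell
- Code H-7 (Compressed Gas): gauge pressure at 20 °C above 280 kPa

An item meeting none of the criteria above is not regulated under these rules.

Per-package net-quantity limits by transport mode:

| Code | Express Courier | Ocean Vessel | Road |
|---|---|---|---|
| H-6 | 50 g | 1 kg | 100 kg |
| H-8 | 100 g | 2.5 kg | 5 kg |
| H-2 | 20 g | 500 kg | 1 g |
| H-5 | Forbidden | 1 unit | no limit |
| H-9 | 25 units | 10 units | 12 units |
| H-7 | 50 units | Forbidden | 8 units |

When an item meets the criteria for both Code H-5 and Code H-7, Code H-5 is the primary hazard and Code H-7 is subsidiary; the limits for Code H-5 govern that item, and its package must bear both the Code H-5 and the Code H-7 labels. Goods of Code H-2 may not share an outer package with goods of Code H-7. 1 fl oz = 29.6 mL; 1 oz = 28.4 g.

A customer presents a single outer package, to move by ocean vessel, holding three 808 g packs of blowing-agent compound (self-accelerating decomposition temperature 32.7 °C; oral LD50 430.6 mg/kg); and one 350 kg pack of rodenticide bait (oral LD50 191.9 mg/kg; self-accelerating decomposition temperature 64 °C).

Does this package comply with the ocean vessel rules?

Blowing-agent compound: self-accelerating decomposition temperature 32.7 °C ≤ 50 °C → Code H-8 (Self-Reactive).
Oral LD50 191.9 mg/kg meets the Code H-2 criterion (Toxic), so the rodenticide bait is Code H-2.
Code H-2 quantity: 350 kg.
That is within the Code H-2 ocean vessel limit of 500 kg.
Code H-8 quantity: three 808 g packs = 2.424 kg.
2.424 kg ≤ 2.5 kg (ocean vessel limit, Code H-8) — within limit.
The segregation rule (Code H-2 with Code H-7) does not apply to Code H-2 with Code H-8.
Every hazard code is within its ocean vessel limit and no segregation rule is violated.

Yes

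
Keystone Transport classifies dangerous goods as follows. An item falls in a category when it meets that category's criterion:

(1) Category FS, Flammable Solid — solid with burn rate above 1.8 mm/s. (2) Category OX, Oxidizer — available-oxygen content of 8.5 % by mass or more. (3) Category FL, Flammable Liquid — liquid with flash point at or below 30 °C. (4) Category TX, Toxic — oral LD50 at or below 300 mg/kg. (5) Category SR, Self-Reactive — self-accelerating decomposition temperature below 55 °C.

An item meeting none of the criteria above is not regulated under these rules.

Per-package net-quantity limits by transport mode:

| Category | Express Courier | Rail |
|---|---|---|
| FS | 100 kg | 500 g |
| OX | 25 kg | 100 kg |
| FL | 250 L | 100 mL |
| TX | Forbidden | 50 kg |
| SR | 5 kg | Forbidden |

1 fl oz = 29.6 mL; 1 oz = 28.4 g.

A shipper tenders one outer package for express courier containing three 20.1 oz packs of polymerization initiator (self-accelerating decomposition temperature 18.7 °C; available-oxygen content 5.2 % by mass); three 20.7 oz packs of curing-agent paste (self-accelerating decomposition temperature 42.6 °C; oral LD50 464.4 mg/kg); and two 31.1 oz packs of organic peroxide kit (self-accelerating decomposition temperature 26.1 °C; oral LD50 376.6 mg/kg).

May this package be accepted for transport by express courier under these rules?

No

The polymerization initiator has self-accelerating decomposition temperature 18.7 °C, which is < 55 °C, so it is Category SR (Self-Reactive).
Curing-agent paste: self-accelerating decomposition temperature 42.6 °C < 55 °C → Category SR (Self-Reactive).
The organic peroxide kit has self-accelerating decomposition temperature 26.1 °C, which is < 55 °C, so it is Category SR (Self-Reactive).
Category SR net quantity: (three 20.1 oz packs = 1712.52 g) + (three 20.7 oz packs = 1763.64 g) + (two 31.1 oz packs = 1766.48 g) = 5242.64 g.
5242.64 g > 5 kg (express courier limit, Category SR) — over the limit.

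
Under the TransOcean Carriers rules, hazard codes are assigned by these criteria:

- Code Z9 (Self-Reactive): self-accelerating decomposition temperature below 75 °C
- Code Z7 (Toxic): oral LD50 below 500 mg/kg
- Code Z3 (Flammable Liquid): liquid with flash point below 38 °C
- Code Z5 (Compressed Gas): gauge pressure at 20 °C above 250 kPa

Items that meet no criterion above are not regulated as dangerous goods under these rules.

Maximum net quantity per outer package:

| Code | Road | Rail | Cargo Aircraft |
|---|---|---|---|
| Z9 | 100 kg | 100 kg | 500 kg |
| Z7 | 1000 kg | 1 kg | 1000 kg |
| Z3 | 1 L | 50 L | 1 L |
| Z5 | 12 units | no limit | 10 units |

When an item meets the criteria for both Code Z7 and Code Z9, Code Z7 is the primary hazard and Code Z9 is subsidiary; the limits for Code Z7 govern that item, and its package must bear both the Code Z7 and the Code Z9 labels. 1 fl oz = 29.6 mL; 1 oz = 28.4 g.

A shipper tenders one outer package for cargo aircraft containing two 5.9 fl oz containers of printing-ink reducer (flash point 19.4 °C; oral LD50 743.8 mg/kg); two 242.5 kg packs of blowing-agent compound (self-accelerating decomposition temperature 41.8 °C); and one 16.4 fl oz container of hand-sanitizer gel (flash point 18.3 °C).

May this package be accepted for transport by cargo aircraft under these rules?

With flash point 19.4 °C (< 38 °C), the printing-ink reducer falls in Code Z3.
The blowing-agent compound has self-accelerating decomposition temperature 41.8 °C, which is < 75 °C, so it is Code Z9 (Self-Reactive).
The hand-sanitizer gel has flash point 18.3 °C, which is < 38 °C, so it is Code Z3 (Flammable Liquid).
Total Code Z3: (two 5.9 fl oz containers = 349.28 mL) + (one 16.4 fl oz container = 485.44 mL) = 834.72 mL.
That is within the Code Z3 cargo aircraft limit of 1 L.
Code Z9 quantity: two 242.5 kg packs = 485 kg.
485 kg ≤ 500 kg (cargo aircraft limit, Code Z9) — within limit.
Every hazard code is within its cargo aircraft limit and no segregation rule is violated.

Yes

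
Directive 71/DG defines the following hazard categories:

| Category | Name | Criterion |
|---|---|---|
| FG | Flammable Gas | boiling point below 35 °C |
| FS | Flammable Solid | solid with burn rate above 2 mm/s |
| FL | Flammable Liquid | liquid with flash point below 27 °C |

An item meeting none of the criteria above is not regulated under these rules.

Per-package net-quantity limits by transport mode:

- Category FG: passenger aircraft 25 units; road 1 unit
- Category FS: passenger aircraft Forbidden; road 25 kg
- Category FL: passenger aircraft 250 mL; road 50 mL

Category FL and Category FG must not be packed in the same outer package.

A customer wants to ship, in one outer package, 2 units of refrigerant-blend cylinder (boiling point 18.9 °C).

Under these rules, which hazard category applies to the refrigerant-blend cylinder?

Refrigerant-blend cylinder: boiling point 18.9 °C < 35 °C → Category FG (Flammable Gas).

Category FG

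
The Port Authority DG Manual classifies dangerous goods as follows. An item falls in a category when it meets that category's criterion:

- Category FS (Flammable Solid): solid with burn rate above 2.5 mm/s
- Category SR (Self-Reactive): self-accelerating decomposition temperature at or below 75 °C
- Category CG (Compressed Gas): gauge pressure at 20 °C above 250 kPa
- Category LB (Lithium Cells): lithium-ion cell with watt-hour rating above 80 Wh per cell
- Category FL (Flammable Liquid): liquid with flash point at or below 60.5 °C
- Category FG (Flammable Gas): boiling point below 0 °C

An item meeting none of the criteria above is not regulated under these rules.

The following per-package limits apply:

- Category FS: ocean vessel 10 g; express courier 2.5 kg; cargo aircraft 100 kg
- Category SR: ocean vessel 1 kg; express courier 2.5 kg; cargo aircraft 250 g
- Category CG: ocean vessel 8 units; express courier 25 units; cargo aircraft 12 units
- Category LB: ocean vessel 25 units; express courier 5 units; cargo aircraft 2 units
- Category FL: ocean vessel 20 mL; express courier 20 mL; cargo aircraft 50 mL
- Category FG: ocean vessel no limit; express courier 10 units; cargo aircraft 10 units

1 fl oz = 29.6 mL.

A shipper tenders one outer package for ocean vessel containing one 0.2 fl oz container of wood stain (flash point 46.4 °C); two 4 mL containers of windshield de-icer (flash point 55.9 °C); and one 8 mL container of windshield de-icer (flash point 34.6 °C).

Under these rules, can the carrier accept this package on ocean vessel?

No

Wood stain: flash point 46.4 °C ≤ 60.5 °C → Category FL (Flammable Liquid).
With flash point 55.9 °C (≤ 60.5 °C), the windshield de-icer falls in Category FL.
With flash point 34.6 °C (≤ 60.5 °C), the windshield de-icer falls in Category FL.
Category FL net quantity: (one 0.2 fl oz container = 5.92 mL) + (two 4 mL containers = 8 mL) + 8 mL = 21.92 mL.
21.92 mL exceeds the ocean vessel limit of 20 mL for Category FL.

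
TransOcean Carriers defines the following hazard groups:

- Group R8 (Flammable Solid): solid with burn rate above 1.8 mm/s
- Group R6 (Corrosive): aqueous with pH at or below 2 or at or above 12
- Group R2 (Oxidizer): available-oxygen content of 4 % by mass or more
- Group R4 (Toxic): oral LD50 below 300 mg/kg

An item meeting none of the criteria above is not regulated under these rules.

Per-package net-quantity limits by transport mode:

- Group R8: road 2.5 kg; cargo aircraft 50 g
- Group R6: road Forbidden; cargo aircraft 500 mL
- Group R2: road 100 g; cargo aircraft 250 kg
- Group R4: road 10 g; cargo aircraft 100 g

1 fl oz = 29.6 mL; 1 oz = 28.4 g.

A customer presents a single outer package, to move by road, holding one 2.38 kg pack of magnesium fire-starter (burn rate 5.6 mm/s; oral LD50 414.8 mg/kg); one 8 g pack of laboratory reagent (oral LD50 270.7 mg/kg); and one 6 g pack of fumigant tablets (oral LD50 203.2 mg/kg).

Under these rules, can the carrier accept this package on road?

Magnesium fire-starter: burn rate 5.6 mm/s > 1.8 mm/s → Group R8 (Flammable Solid).
Laboratory reagent: oral LD50 270.7 mg/kg < 300 mg/kg → Group R4 (Toxic).
Fumigant tablets: oral LD50 203.2 mg/kg < 300 mg/kg → Group R4 (Toxic).
Total Group R4: 8 g + 6 g = 14 g.
14 g > 10 g (road limit, Group R4) — over the limit.
Group R8 quantity: 2.38 kg.
2.38 kg ≤ 2.5 kg (road limit, Group R8) — within limit.

No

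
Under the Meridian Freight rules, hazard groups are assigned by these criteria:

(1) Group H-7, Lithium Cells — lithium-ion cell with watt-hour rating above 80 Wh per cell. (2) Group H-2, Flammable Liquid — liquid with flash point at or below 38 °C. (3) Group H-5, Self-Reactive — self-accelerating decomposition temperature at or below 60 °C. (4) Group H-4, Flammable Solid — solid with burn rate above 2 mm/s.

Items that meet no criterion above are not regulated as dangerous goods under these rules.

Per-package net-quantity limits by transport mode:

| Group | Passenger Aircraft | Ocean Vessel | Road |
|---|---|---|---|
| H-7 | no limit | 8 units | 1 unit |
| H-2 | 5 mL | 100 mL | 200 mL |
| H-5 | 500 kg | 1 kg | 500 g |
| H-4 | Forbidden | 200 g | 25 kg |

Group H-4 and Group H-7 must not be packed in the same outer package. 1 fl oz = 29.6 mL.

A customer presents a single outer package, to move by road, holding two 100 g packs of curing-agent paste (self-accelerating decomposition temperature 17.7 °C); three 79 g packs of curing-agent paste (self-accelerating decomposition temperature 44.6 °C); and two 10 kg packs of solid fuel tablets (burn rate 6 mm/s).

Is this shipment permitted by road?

Yes

Curing-agent paste: self-accelerating decomposition temperature 17.7 °C ≤ 60 °C → Group H-5 (Self-Reactive).
Self-accelerating decomposition temperature 44.6 °C meets the Group H-5 criterion (Self-Reactive), so the curing-agent paste is Group H-5.
With burn rate 6 mm/s (> 2 mm/s), the solid fuel tablets fall in Group H-4.
Group H-4 quantity: two 10 kg packs = 20 kg.
20 kg is within the road limit of 25 kg for Group H-4.
Group H-5 net quantity: (two 100 g packs = 200 g) + (three 79 g packs = 237 g) = 437 g.
437 g ≤ 500 g (road limit, Group H-5) — within limit.
The segregation rule (Group H-4 with Group H-7) does not apply to Group H-4 with Group H-5.
Every hazard group is within its road limit and no segregation rule is violated.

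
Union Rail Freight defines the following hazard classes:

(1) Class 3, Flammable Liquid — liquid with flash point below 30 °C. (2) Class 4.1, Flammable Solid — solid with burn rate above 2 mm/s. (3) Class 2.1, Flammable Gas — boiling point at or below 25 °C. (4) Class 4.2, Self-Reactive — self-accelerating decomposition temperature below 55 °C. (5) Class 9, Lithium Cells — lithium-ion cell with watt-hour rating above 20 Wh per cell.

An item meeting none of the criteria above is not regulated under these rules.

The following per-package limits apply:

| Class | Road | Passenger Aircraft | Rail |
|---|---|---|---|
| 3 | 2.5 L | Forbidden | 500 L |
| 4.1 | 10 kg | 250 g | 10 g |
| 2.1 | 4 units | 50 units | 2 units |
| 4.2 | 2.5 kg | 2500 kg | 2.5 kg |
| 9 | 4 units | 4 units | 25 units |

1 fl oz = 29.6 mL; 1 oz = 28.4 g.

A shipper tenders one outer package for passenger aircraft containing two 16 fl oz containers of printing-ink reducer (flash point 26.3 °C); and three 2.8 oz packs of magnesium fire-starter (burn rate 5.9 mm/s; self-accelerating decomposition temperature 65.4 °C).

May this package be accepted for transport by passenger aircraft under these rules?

Printing-ink reducer: flash point 26.3 °C < 30 °C → Class 3 (Flammable Liquid).
Burn rate 5.9 mm/s meets the Class 4.1 criterion (Flammable Solid), so the magnesium fire-starter is Class 4.1.
Class 4.1 quantity: three 2.8 oz packs = 238.56 g.
238.56 g is within the passenger aircraft limit of 250 g for Class 4.1.
Class 3 quantity: two 16 fl oz containers = 947.2 mL.
By passenger aircraft, Class 3 is Forbidden regardless of quantity.

No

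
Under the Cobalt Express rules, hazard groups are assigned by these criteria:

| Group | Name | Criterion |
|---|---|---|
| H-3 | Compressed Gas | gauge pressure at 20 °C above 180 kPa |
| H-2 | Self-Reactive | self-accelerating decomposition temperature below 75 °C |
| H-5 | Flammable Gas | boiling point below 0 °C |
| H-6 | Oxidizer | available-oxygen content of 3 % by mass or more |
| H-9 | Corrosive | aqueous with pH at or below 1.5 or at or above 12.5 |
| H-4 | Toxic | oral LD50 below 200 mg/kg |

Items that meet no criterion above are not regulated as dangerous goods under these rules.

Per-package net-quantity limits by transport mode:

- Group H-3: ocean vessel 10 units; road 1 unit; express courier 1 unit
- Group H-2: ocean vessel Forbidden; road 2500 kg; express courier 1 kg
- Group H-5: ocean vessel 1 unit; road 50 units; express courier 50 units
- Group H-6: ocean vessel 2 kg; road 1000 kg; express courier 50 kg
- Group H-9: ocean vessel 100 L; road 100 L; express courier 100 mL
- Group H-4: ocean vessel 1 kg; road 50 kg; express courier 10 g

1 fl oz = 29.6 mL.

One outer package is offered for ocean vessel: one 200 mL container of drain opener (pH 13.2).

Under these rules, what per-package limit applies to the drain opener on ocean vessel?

100 L

Drain opener: pH 13.2 ≥ 12.5 → Group H-9 (Corrosive).
The ocean vessel limit for Group H-9 is 100 L.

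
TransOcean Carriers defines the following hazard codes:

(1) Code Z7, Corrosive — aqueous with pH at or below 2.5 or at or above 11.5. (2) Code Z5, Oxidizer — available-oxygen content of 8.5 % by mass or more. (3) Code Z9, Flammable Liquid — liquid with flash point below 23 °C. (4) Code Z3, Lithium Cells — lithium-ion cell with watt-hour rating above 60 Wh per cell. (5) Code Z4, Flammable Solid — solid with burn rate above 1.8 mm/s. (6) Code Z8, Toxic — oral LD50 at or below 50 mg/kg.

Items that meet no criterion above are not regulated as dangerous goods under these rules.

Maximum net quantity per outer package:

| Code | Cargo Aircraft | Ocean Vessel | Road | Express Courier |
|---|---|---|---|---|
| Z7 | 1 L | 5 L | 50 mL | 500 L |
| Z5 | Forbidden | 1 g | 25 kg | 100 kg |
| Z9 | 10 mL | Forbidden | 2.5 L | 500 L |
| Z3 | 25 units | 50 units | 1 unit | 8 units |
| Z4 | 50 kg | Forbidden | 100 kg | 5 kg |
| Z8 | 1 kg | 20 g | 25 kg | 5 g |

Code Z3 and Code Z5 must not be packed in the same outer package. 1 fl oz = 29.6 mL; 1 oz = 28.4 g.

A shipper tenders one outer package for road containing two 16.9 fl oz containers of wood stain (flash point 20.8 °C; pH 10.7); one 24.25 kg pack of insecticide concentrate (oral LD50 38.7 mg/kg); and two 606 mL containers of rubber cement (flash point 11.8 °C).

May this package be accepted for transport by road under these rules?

With flash point 20.8 °C (< 23 °C), the wood stain falls in Code Z9.
With oral LD50 38.7 mg/kg (≤ 50 mg/kg), the insecticide concentrate falls in Code Z8.
Rubber cement: flash point 11.8 °C < 23 °C → Code Z9 (Flammable Liquid).
Code Z9 net quantity: (two 16.9 fl oz containers = 1000.48 mL) + (two 606 mL containers = 1.212 L) = 2212.48 mL.
2212.48 mL is within the road limit of 2.5 L for Code Z9.
Code Z8 quantity: 24.25 kg.
24.25 kg ≤ 25 kg (road limit, Code Z8) — within limit.
The segregation rule (Code Z3 with Code Z5) does not apply to Code Z9 with Code Z8.
Every hazard code is within its road limit and no segregation rule is violated.

Yes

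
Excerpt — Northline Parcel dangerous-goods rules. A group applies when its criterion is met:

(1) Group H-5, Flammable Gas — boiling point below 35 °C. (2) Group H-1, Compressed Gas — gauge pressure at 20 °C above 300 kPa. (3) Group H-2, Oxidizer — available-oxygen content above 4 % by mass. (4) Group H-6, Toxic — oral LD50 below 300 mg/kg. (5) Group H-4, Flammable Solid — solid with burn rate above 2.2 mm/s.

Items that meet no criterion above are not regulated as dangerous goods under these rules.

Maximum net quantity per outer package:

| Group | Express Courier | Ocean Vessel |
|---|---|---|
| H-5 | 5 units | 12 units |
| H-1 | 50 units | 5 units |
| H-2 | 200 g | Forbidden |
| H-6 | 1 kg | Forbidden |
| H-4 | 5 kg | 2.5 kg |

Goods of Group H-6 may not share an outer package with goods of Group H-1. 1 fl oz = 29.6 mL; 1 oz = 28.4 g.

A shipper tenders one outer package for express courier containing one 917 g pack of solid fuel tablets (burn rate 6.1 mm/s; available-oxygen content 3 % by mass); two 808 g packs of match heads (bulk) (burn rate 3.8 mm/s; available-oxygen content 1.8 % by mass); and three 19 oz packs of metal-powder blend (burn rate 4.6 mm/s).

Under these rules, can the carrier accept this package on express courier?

Yes

The solid fuel tablets have burn rate 6.1 mm/s, which is > 2.2 mm/s, so they are Group H-4 (Flammable Solid).
Match heads (bulk): burn rate 3.8 mm/s > 2.2 mm/s → Group H-4 (Flammable Solid).
The metal-powder blend has burn rate 4.6 mm/s, which is > 2.2 mm/s, so it is Group H-4 (Flammable Solid).
Group H-4 net quantity: 917 g + (two 808 g packs = 1.616 kg) + (three 19 oz packs = 1618.8 g) = 4151.8 g.
4151.8 g ≤ 5 kg (express courier limit, Group H-4) — within limit.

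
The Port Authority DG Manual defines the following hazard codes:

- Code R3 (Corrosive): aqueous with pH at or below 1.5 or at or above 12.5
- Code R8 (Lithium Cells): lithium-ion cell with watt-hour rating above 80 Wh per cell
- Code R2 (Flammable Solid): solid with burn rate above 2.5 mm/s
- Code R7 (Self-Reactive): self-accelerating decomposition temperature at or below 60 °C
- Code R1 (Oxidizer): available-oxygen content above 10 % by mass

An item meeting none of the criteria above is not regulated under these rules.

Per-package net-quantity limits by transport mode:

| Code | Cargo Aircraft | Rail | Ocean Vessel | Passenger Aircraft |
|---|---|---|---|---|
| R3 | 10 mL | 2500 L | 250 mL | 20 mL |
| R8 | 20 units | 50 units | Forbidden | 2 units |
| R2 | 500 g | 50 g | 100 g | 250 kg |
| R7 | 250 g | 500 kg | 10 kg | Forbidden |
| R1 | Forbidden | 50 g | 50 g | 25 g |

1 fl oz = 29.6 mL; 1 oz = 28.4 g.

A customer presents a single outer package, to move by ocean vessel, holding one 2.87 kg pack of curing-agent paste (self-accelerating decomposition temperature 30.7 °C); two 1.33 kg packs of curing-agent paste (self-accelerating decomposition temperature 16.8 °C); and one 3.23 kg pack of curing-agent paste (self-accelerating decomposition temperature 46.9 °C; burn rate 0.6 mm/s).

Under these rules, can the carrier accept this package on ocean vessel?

Self-accelerating decomposition temperature 30.7 °C meets the Code R7 criterion (Self-Reactive), so the curing-agent paste is Code R7.
Self-accelerating decomposition temperature 16.8 °C meets the Code R7 criterion (Self-Reactive), so the curing-agent paste is Code R7.
Self-accelerating decomposition temperature 46.9 °C meets the Code R7 criterion (Self-Reactive), so the curing-agent paste is Code R7.
Total Code R7: 2.87 kg + (two 1.33 kg packs = 2.66 kg) + 3.23 kg = 8.76 kg.
8.76 kg ≤ 10 kg (ocean vessel limit, Code R7) — within limit.

Yes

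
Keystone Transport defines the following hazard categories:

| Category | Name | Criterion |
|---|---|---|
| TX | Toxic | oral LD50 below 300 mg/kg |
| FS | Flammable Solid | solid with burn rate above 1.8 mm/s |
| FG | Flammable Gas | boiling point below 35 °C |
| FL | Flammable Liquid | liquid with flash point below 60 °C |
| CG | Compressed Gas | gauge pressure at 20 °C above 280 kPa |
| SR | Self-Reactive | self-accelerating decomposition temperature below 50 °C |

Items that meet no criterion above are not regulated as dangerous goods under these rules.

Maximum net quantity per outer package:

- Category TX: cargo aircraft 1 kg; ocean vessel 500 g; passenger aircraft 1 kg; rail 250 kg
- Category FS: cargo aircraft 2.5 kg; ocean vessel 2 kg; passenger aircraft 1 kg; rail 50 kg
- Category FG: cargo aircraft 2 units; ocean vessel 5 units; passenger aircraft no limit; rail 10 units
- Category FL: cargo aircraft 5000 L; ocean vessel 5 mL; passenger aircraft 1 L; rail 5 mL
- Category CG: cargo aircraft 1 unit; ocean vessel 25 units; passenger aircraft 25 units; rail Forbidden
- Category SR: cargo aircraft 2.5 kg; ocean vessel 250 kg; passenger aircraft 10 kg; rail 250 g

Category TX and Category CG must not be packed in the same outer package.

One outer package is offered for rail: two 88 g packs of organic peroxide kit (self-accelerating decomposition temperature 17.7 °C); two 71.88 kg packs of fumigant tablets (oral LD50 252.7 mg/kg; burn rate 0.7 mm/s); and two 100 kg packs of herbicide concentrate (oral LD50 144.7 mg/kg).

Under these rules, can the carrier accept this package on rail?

No

Self-accelerating decomposition temperature 17.7 °C meets the Category SR criterion (Self-Reactive), so the organic peroxide kit is Category SR.
The fumigant tablets have oral LD50 252.7 mg/kg, which is < 300 mg/kg, so they are Category TX (Toxic).
With oral LD50 144.7 mg/kg (< 300 mg/kg), the herbicide concentrate falls in Category TX.
Total Category TX: (two 71.88 kg packs = 143.76 kg) + (two 100 kg packs = 200 kg) = 343.76 kg.
343.76 kg exceeds the rail limit of 250 kg for Category TX.
Category SR quantity: two 88 g packs = 176 g.
That is within the Category SR rail limit of 250 g.
The segregation rule (Category TX with Category CG) does not apply to Category TX with Category SR.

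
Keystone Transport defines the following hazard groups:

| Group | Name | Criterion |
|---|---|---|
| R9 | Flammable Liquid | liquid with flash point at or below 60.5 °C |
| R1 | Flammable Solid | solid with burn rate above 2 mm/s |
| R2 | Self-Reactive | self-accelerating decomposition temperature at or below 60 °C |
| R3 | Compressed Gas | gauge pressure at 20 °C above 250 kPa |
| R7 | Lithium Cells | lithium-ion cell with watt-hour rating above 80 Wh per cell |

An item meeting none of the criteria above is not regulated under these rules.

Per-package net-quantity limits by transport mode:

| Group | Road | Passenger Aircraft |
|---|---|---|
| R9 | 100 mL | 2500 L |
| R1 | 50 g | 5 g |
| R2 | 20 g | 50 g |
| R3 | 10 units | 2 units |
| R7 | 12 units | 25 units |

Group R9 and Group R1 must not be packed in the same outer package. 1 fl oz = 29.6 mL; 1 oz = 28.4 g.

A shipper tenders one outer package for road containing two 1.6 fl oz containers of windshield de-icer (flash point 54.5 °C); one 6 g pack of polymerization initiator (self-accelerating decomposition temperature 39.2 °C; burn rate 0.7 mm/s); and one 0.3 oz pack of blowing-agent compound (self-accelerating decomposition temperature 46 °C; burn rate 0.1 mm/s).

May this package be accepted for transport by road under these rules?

With flash point 54.5 °C (≤ 60.5 °C), the windshield de-icer falls in Group R9.
The polymerization initiator has self-accelerating decomposition temperature 39.2 °C, which is ≤ 60 °C, so it is Group R2 (Self-Reactive).
The blowing-agent compound has self-accelerating decomposition temperature 46 °C, which is ≤ 60 °C, so it is Group R2 (Self-Reactive).
Group R2 net quantity: 6 g + (one 0.3 oz pack = 8.52 g) = 14.52 g.
That is within the Group R2 road limit of 20 g.
Group R9 quantity: two 1.6 fl oz containers = 94.72 mL.
That is within the Group R9 road limit of 100 mL.
The segregation rule (Group R9 with Group R1) does not apply to Group R2 with Group R9.
Every hazard group is within its road limit and no segregation rule is violated.

Yes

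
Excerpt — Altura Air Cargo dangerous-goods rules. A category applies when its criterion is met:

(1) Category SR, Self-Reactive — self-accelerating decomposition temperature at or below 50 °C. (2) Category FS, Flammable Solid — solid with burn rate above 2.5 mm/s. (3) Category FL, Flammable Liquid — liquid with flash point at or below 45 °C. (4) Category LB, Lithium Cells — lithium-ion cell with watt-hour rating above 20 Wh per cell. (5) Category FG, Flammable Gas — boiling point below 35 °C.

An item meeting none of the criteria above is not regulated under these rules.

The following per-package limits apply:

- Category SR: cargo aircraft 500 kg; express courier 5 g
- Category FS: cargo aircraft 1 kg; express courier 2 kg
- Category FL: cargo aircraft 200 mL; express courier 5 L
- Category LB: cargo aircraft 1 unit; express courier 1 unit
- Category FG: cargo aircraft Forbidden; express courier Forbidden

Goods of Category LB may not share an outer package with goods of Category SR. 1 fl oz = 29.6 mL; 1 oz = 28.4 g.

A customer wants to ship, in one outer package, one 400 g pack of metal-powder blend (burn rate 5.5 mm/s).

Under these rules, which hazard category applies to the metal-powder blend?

Category FS

With burn rate 5.5 mm/s (> 2.5 mm/s), the metal-powder blend falls in Category FS.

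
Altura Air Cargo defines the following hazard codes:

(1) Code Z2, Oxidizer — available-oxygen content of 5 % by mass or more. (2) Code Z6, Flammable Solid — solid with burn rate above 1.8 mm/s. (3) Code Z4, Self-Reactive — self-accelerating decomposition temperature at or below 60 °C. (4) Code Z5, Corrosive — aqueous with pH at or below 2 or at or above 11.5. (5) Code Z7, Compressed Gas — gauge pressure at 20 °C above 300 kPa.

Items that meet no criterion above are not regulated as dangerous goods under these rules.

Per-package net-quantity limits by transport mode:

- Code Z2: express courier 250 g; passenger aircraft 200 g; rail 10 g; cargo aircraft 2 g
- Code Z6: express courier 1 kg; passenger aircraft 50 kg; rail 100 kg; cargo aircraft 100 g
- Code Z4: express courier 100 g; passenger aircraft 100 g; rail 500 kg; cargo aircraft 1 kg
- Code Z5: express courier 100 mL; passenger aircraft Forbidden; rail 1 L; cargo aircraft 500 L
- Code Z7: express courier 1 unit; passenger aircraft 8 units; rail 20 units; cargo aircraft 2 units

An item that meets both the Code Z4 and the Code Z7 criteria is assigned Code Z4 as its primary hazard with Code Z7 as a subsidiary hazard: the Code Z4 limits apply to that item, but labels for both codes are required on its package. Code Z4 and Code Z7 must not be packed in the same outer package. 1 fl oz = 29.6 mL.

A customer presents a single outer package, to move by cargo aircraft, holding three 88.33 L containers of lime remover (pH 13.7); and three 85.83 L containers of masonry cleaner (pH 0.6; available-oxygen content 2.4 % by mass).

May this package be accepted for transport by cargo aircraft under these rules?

No

With pH 13.7 (≥ 11.5), the lime remover falls in Code Z5.
pH 0.6 meets the Code Z5 criterion (Corrosive), so the masonry cleaner is Code Z5.
Code Z5 net quantity: (three 88.33 L containers = 264.99 L) + (three 85.83 L containers = 257.49 L) = 522.48 L.
That exceeds the Code Z5 cargo aircraft limit of 500 L.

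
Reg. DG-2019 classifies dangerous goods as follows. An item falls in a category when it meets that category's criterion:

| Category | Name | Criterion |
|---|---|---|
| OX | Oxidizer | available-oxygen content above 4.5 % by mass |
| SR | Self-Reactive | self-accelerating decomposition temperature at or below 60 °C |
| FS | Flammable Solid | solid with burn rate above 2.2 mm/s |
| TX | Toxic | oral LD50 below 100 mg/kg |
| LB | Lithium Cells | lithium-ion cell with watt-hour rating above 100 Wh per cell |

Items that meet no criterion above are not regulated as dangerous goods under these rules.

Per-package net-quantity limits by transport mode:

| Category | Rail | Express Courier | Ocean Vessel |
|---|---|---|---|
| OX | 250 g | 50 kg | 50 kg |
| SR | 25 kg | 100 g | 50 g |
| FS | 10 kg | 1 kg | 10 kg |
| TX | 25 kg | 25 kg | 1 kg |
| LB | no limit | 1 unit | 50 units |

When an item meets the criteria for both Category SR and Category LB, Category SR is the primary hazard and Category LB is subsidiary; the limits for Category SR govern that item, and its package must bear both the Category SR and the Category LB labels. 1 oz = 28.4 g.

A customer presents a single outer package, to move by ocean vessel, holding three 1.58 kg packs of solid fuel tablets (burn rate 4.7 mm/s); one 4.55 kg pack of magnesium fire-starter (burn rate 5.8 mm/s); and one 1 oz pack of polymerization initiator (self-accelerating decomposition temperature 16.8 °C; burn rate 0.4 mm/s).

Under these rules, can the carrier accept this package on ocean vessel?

Burn rate 4.7 mm/s meets the Category FS criterion (Flammable Solid), so the solid fuel tablets are Category FS.
Magnesium fire-starter: burn rate 5.8 mm/s > 2.2 mm/s → Category FS (Flammable Solid).
With self-accelerating decomposition temperature 16.8 °C (≤ 60 °C), the polymerization initiator falls in Category SR.
Total Category FS: (three 1.58 kg packs = 4.74 kg) + 4.55 kg = 9.29 kg.
9.29 kg is within the ocean vessel limit of 10 kg for Category FS.
Category SR quantity: one 1 oz pack = 28.4 g.
28.4 g is within the ocean vessel limit of 50 g for Category SR.
Every hazard category is within its ocean vessel limit and no segregation rule is violated.

Yes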